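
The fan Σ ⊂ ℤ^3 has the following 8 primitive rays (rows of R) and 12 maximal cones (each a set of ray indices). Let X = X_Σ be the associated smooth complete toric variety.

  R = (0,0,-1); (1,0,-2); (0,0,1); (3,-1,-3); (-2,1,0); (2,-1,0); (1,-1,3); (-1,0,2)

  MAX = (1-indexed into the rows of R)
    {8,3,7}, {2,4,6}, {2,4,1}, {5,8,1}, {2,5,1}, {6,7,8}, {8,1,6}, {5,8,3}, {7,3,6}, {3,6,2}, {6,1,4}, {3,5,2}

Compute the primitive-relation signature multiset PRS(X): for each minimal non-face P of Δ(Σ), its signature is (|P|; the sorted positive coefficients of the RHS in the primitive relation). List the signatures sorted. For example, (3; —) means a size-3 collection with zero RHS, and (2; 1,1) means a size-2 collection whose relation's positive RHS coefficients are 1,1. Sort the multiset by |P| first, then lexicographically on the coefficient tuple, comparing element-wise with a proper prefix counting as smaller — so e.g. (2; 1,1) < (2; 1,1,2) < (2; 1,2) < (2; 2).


12 minimal non-faces of Δ(Σ) (on 8 rays):

  • {1,3}:  v_{1} + v_{3} = 0  →  sig = (2; —)
  • {2,8}:  v_{2} + v_{8} = 0  →  sig = (2; —)
  • {5,6}:  v_{5} + v_{6} = 0  →  sig = (2; —)
  • {1,7}:  v_{1} + v_{7} = v_{6} + v_{8}  →  sig = (2; 1,1)
  • {2,7}:  v_{2} + v_{7} = v_{3} + v_{6}  →  sig = (2; 1,1)
  • {3,4}:  v_{3} + v_{4} = v_{2} + v_{6}  →  sig = (2; 1,1)
  • {4,5}:  v_{4} + v_{5} = v_{1} + v_{2}  →  sig = (2; 1,1)
  • {4,8}:  v_{4} + v_{8} = v_{1} + v_{6}  →  sig = (2; 1,1)
  • {5,7}:  v_{5} + v_{7} = v_{3} + v_{8}  →  sig = (2; 1,1)
  • {4,7}:  v_{4} + v_{7} = 2·v_{6}  →  sig = (2; 2)
  • {1,2,6}:  v_{1} + v_{2} + v_{6} = v_{4}  →  sig = (3; 1)
  • {3,6,8}:  v_{3} + v_{6} + v_{8} = v_{7}  →  sig = (3; 1)

so the primitive-relation signature multiset is
    (2; —)
    (2; —)
    (2; —)
    (2; 1,1)
    (2; 1,1)
    (2; 1,1)
    (2; 1,1)
    (2; 1,1)
    (2; 1,1)
    (2; 2)
    (3; 1)
    (3; 1)


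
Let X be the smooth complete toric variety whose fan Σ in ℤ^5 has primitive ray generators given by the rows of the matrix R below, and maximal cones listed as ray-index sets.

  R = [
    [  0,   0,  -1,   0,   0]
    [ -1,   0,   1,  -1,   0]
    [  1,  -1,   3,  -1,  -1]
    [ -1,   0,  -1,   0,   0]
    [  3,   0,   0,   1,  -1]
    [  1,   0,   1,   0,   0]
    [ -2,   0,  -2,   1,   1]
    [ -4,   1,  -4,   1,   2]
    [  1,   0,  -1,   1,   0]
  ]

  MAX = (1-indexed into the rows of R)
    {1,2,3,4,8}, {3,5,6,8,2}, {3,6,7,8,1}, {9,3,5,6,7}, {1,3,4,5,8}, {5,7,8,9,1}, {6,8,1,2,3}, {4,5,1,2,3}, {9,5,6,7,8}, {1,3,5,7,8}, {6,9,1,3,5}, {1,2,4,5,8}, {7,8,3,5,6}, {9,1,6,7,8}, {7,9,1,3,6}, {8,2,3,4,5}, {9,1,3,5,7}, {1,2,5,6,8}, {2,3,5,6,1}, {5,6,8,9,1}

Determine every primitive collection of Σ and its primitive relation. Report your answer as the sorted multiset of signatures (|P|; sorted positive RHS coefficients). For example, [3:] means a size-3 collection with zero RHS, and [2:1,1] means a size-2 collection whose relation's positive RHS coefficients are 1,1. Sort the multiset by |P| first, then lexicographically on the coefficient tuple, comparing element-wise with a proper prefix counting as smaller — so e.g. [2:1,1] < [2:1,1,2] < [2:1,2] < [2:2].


9 minimal non-faces of Δ(Σ) (on 9 rays):

  • {2,9}:  v_{2} + v_{9} = 0  so sig = [2:]
  • {4,6}:  v_{4} + v_{6} = 0  so sig = [2:]
  • {2,7}:  v_{2} + v_{7} = v_{3} + v_{8}  so sig = [2:1,1]
  • {4,9}:  v_{4} + v_{9} = v_{1} + v_{3} + v_{5} + v_{8}  so sig = [2:1,1,1,1]
  • {4,7}:  v_{4} + v_{7} = v_{1} + 2·v_{3} + v_{5} + 2·v_{8}  so sig = [2:1,1,2,2]
  • {3,8,9}:  v_{3} + v_{8} + v_{9} = v_{7}  so sig = [3:1]
  • {1,5,6,7}:  v_{1} + v_{5} + v_{6} + v_{7} = 2·v_{9}  so sig = [4:2]
  • {1,2,3,5,8}:  v_{1} + v_{2} + v_{3} + v_{5} + v_{8} = v_{4}  so sig = [5:1]
  • {1,3,5,6,8}:  v_{1} + v_{3} + v_{5} + v_{6} + v_{8} = v_{9}  so sig = [5:1]

Sorted signature multiset PRS(X):
{ [2:] ×2,  [2:1,1],  [2:1,1,1,1],  [2:1,1,2,2],  [3:1],  [4:2],  [5:1] ×2 }


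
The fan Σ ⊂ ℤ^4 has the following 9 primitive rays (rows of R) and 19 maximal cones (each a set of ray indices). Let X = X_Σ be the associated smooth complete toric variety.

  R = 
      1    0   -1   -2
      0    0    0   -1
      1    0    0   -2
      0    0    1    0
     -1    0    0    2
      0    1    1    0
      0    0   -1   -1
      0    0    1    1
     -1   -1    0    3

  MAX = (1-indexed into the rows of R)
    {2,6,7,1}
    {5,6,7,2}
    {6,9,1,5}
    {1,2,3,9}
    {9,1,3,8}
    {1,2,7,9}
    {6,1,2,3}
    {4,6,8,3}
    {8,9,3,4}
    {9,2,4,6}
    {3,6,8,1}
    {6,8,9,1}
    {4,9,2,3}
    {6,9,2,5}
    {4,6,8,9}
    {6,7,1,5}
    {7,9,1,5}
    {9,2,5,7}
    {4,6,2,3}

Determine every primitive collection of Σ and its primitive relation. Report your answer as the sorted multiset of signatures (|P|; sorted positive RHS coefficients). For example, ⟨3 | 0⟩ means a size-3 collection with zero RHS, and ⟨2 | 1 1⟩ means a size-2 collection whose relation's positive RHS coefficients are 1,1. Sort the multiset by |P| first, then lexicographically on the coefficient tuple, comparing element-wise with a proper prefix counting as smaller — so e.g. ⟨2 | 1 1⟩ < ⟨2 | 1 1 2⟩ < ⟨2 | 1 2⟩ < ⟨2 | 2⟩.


12 minimal non-faces of Δ(Σ) (on 9 rays):

  {3,5}:  v_{3} + v_{5} = 0  ⇒ sig = ⟨2 | 0⟩
  {7,8}:  v_{7} + v_{8} = 0  ⇒ sig = ⟨2 | 0⟩
  {1,4}:  v_{1} + v_{4} = v_{3}  ⇒ sig = ⟨2 | 1⟩
  {2,8}:  v_{2} + v_{8} = v_{4}  ⇒ sig = ⟨2 | 1⟩
  {4,7}:  v_{4} + v_{7} = v_{2}  ⇒ sig = ⟨2 | 1⟩
  {3,7}:  v_{3} + v_{7} = v_{1} + v_{2}  ⇒ sig = ⟨2 | 1 1⟩
  {5,8}:  v_{5} + v_{8} = v_{6} + v_{9}  ⇒ sig = ⟨2 | 1 1⟩
  {4,5}:  v_{4} + v_{5} = v_{2} + v_{6} + v_{9}  ⇒ sig = ⟨2 | 1 1 1⟩
  {1,2,5}:  v_{1} + v_{2} + v_{5} = v_{7}  ⇒ sig = ⟨3 | 1⟩
  {3,6,9}:  v_{3} + v_{6} + v_{9} = v_{8}  ⇒ sig = ⟨3 | 1⟩
  {6,7,9}:  v_{6} + v_{7} + v_{9} = v_{5}  ⇒ sig = ⟨3 | 1⟩
  {1,2,6,9}:  v_{1} + v_{2} + v_{6} + v_{9} = 0  ⇒ sig = ⟨4 | 0⟩

so the primitive-relation signature multiset is
    |P|=2: 8 collections, coeffs (), (), (1), (1), (1), (1,1), (1,1), (1,1,1)
    |P|=3: 3 collections, coeffs (1), (1), (1)
    |P|=4: 1 collection, coeffs ()


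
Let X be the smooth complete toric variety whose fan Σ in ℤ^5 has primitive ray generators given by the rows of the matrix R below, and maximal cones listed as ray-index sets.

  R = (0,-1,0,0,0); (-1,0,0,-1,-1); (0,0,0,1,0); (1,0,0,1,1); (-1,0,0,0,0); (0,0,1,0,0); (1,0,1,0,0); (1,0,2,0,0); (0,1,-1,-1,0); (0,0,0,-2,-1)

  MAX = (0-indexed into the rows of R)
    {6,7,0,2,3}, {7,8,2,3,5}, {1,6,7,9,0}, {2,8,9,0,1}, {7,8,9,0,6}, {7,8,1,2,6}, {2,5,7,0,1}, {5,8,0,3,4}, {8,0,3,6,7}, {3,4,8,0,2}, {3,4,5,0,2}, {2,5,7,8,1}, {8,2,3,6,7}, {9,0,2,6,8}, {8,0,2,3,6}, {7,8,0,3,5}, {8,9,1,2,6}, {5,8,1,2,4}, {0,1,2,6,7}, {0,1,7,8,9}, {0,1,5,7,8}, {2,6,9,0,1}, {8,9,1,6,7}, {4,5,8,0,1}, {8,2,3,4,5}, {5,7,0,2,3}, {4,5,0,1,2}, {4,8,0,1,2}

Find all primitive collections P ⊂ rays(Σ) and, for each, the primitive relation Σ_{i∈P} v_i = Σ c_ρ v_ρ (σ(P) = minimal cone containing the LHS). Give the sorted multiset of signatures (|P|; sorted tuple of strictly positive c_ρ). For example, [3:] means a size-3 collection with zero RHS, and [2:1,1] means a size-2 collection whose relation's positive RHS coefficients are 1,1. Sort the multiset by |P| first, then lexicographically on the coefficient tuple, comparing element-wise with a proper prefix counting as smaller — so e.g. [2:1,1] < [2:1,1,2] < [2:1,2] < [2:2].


11 collections generate NE(X_Σ); each relation:

  • {1,3}:  v_{1} + v_{3} = 0  ⇒ sig = [2:]
  • {4,6}:  v_{4} + v_{6} = v_{5}  ⇒ sig = [2:1]
  • {5,6}:  v_{5} + v_{6} = v_{7}  ⇒ sig = [2:1]
  • {3,9}:  v_{3} + v_{9} = v_{0} + v_{6} + v_{8}  ⇒ sig = [2:1,1,1]
  • {4,9}:  v_{4} + v_{9} = v_{0} + v_{1} + v_{5} + v_{8}  ⇒ sig = [2:1,1,1,1]
  • {5,9}:  v_{5} + v_{9} = v_{0} + v_{1} + v_{7} + v_{8}  ⇒ sig = [2:1,1,1,1]
  • {4,7}:  v_{4} + v_{7} = 2·v_{5}  ⇒ sig = [2:2]
  • {2,7,9}:  v_{2} + v_{7} + v_{9} = v_{1} + 2·v_{6}  ⇒ sig = [3:1,2]
  • {0,2,5,8}:  v_{0} + v_{2} + v_{5} + v_{8} = 0  ⇒ sig = [4:]
  • {0,1,6,8}:  v_{0} + v_{1} + v_{6} + v_{8} = v_{9}  ⇒ sig = [4:1]
  • {0,2,7,8}:  v_{0} + v_{2} + v_{7} + v_{8} = v_{6}  ⇒ sig = [4:1]

so the primitive-relation signature multiset is
    [2:]
    [2:1]
    [2:1]
    [2:1,1,1]
    [2:1,1,1,1]
    [2:1,1,1,1]
    [2:2]
    [3:1,2]
    [4:]
    [4:1]
    [4:1]


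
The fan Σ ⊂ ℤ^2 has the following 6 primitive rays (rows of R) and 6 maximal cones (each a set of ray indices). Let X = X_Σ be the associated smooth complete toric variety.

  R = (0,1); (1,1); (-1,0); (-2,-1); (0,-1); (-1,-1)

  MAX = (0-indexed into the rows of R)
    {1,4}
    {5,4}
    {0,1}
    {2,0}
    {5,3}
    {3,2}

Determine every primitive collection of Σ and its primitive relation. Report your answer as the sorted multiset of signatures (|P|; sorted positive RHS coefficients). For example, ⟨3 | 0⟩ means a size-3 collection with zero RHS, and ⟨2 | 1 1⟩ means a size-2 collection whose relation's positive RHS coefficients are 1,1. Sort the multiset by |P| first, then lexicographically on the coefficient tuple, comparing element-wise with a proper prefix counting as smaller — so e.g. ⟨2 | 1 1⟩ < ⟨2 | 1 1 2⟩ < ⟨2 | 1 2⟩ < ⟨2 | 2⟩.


Minimal non-faces — 9 found among 6 rays, 6 max cones:

  P={0,4}:  v_{0} + v_{4} = 0  ⇒ sig = ⟨2 | 0⟩
  P={1,5}:  v_{1} + v_{5} = 0  ⇒ sig = ⟨2 | 0⟩
  P={0,5}:  v_{0} + v_{5} = v_{2}  ⇒ sig = ⟨2 | 1⟩
  P={1,2}:  v_{1} + v_{2} = v_{0}  ⇒ sig = ⟨2 | 1⟩
  P={1,3}:  v_{1} + v_{3} = v_{2}  ⇒ sig = ⟨2 | 1⟩
  P={2,4}:  v_{2} + v_{4} = v_{5}  ⇒ sig = ⟨2 | 1⟩
  P={2,5}:  v_{2} + v_{5} = v_{3}  ⇒ sig = ⟨2 | 1⟩
  P={0,3}:  v_{0} + v_{3} = 2·v_{2}  ⇒ sig = ⟨2 | 2⟩
  P={3,4}:  v_{3} + v_{4} = 2·v_{5}  ⇒ sig = ⟨2 | 2⟩

so the primitive-relation signature multiset is
    |P|=2: 9 collections, coeffs (), (), (1), (1), (1), (1), (1), (2), (2)


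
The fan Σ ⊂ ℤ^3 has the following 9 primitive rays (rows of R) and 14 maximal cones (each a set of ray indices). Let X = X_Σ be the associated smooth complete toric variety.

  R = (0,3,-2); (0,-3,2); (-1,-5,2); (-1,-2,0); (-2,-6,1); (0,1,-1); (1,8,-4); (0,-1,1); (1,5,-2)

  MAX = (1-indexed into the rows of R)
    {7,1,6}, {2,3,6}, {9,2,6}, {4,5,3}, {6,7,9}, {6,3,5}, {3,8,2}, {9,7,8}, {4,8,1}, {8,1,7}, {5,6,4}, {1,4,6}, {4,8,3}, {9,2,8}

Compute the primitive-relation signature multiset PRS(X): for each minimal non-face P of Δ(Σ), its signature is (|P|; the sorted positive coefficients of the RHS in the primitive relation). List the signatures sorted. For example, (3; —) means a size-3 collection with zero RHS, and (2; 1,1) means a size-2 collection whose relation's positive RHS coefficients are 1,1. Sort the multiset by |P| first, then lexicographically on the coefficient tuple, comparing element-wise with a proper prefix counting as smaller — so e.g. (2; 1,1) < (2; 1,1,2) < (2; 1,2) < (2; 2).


16 minimal non-faces of Δ(Σ) (on 9 rays):

  P = {1,2}:  v_{1} + v_{2} = 0  so sig = (2; —)
  P = {3,9}:  v_{3} + v_{9} = 0  so sig = (2; —)
  P = {6,8}:  v_{6} + v_{8} = 0  so sig = (2; —)
  P = {1,3}:  v_{1} + v_{3} = v_{4}  so sig = (2; 1)
  P = {1,9}:  v_{1} + v_{9} = v_{7}  so sig = (2; 1)
  P = {2,4}:  v_{2} + v_{4} = v_{3}  so sig = (2; 1)
  P = {2,7}:  v_{2} + v_{7} = v_{9}  so sig = (2; 1)
  P = {3,7}:  v_{3} + v_{7} = v_{1}  so sig = (2; 1)
  P = {4,9}:  v_{4} + v_{9} = v_{1}  so sig = (2; 1)
  P = {5,8}:  v_{5} + v_{8} = v_{3} + v_{4}  so sig = (2; 1,1)
  P = {5,9}:  v_{5} + v_{9} = v_{4} + v_{6}  so sig = (2; 1,1)
  P = {5,7}:  v_{5} + v_{7} = v_{1} + v_{4} + v_{6}  so sig = (2; 1,1,1)
  P = {1,5}:  v_{1} + v_{5} = 2·v_{4} + v_{6}  so sig = (2; 1,2)
  P = {2,5}:  v_{2} + v_{5} = 2·v_{3} + v_{6}  so sig = (2; 1,2)
  P = {4,7}:  v_{4} + v_{7} = 2·v_{1}  so sig = (2; 2)
  P = {3,4,6}:  v_{3} + v_{4} + v_{6} = v_{5}  so sig = (3; 1)

so the primitive-relation signature multiset is
{ (2; —) ×3,  (2; 1) ×6,  (2; 1,1) ×2,  (2; 1,1,1),  (2; 1,2) ×2,  (2; 2),  (3; 1) }


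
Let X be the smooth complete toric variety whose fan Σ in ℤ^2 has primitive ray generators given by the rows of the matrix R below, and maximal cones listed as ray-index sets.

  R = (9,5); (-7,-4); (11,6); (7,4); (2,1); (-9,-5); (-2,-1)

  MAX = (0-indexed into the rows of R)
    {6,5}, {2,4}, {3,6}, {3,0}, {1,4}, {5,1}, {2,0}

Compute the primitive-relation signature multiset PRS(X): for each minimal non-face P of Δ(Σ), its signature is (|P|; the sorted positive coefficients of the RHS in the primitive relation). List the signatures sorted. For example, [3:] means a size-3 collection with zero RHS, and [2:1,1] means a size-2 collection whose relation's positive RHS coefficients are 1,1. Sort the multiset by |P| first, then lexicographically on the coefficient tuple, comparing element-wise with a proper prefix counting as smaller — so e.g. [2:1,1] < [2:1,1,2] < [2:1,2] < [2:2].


Primitive collections (14):

  P = {0,5}:  v_{0} + v_{5} = 0 ; sig = [2:]
  P = {1,3}:  v_{1} + v_{3} = 0 ; sig = [2:]
  P = {4,6}:  v_{4} + v_{6} = 0 ; sig = [2:]
  P = {0,1}:  v_{0} + v_{1} = v_{4} ; sig = [2:1]
  P = {0,4}:  v_{0} + v_{4} = v_{2} ; sig = [2:1]
  P = {0,6}:  v_{0} + v_{6} = v_{3} ; sig = [2:1]
  P = {1,6}:  v_{1} + v_{6} = v_{5} ; sig = [2:1]
  P = {2,5}:  v_{2} + v_{5} = v_{4} ; sig = [2:1]
  P = {2,6}:  v_{2} + v_{6} = v_{0} ; sig = [2:1]
  P = {3,4}:  v_{3} + v_{4} = v_{0} ; sig = [2:1]
  P = {3,5}:  v_{3} + v_{5} = v_{6} ; sig = [2:1]
  P = {4,5}:  v_{4} + v_{5} = v_{1} ; sig = [2:1]
  P = {1,2}:  v_{1} + v_{2} = 2·v_{4} ; sig = [2:2]
  P = {2,3}:  v_{2} + v_{3} = 2·v_{0} ; sig = [2:2]

so the primitive-relation signature multiset is
    |P|=2: 14 collections, coeffs (), (), (), (1), (1), (1), (1), (1), (1), (1), (1), (1), (2), (2)


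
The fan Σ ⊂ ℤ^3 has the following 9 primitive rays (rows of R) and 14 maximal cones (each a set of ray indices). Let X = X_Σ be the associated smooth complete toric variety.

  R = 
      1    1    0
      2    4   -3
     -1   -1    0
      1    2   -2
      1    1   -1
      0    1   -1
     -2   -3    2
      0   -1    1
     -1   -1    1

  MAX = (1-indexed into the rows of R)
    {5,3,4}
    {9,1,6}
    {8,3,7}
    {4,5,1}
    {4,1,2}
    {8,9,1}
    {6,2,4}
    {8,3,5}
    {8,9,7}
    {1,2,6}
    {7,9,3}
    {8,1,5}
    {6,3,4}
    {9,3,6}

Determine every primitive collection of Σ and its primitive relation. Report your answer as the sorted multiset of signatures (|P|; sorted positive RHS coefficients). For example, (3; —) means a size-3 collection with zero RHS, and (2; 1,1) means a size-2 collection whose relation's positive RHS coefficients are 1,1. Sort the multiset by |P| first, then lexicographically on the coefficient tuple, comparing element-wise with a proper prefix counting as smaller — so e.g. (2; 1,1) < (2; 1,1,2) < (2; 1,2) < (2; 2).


Δ(Σ) — 9 vertices, 17 min non-faces:

  {1,3}:  v_{1} + v_{3} = 0  →  sig = (2; —)
  {5,9}:  v_{5} + v_{9} = 0  →  sig = (2; —)
  {6,8}:  v_{6} + v_{8} = 0  →  sig = (2; —)
  {2,7}:  v_{2} + v_{7} = v_{6}  →  sig = (2; 1)
  {4,7}:  v_{4} + v_{7} = v_{3}  →  sig = (2; 1)
  {4,8}:  v_{4} + v_{8} = v_{5}  →  sig = (2; 1)
  {4,9}:  v_{4} + v_{9} = v_{6}  →  sig = (2; 1)
  {5,6}:  v_{5} + v_{6} = v_{4}  →  sig = (2; 1)
  {1,7}:  v_{1} + v_{7} = v_{8} + v_{9}  →  sig = (2; 1,1)
  {2,3}:  v_{2} + v_{3} = v_{4} + v_{6}  →  sig = (2; 1,1)
  {2,8}:  v_{2} + v_{8} = v_{1} + v_{4}  →  sig = (2; 1,1)
  {5,7}:  v_{5} + v_{7} = v_{3} + v_{8}  →  sig = (2; 1,1)
  {6,7}:  v_{6} + v_{7} = v_{3} + v_{9}  →  sig = (2; 1,1)
  {2,5}:  v_{2} + v_{5} = v_{1} + 2·v_{4}  →  sig = (2; 1,2)
  {2,9}:  v_{2} + v_{9} = v_{1} + 2·v_{6}  →  sig = (2; 1,2)
  {1,4,6}:  v_{1} + v_{4} + v_{6} = v_{2}  →  sig = (3; 1)
  {3,8,9}:  v_{3} + v_{8} + v_{9} = v_{7}  →  sig = (3; 1)

so the primitive-relation signature multiset is
    (2; —)
    (2; —)
    (2; —)
    (2; 1)
    (2; 1)
    (2; 1)
    (2; 1)
    (2; 1)
    (2; 1,1)
    (2; 1,1)
    (2; 1,1)
    (2; 1,1)
    (2; 1,1)
    (2; 1,2)
    (2; 1,2)
    (3; 1)
    (3; 1)


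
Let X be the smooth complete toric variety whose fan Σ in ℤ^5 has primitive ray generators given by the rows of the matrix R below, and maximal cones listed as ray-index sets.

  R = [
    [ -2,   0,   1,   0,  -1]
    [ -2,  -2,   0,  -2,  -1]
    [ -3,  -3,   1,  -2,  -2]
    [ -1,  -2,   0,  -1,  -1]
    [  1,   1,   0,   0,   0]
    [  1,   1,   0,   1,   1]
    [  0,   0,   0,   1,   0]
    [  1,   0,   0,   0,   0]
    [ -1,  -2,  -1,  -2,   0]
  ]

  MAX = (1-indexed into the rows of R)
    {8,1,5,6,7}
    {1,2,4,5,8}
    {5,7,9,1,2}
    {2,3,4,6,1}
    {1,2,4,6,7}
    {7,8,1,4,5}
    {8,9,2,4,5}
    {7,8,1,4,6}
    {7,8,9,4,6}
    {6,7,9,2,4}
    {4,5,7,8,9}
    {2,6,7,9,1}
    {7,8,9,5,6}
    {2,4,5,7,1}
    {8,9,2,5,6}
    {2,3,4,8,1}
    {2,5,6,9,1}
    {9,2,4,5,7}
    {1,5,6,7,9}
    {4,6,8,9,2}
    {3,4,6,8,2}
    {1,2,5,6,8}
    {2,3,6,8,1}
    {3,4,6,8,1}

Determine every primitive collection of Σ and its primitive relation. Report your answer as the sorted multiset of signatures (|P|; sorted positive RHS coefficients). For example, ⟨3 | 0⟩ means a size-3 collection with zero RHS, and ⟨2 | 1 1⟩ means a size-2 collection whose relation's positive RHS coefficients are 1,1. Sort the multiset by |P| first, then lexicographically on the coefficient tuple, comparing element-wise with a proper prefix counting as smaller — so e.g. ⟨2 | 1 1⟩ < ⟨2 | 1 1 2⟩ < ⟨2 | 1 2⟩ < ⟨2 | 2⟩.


Primitive collections (9):

  P={3,5}:  v_{3} + v_{5} = v_{1} + v_{2} + 2·v_{8} — sig = ⟨2 | 1 1 2⟩
  P={3,7}:  v_{3} + v_{7} = v_{1} + 2·v_{4} + v_{6} — sig = ⟨2 | 1 1 2⟩
  P={3,9}:  v_{3} + v_{9} = 2·v_{2} + v_{4} + v_{6} — sig = ⟨2 | 1 1 2⟩
  P={1,8,9}:  v_{1} + v_{8} + v_{9} = v_{2} — sig = ⟨3 | 1⟩
  P={2,7,8}:  v_{2} + v_{7} + v_{8} = v_{4} — sig = ⟨3 | 1⟩
  P={4,5,6}:  v_{4} + v_{5} + v_{6} = v_{8} — sig = ⟨3 | 1⟩
  P={1,4,9}:  v_{1} + v_{4} + v_{9} = 2·v_{2} + v_{7} — sig = ⟨3 | 1 2⟩
  P={2,5,6,7}:  v_{2} + v_{5} + v_{6} + v_{7} = 0 — sig = ⟨4 | 0⟩
  P={1,2,4,6,8}:  v_{1} + v_{2} + v_{4} + v_{6} + v_{8} = v_{3} — sig = ⟨5 | 1⟩

Sorted signature multiset PRS(X):
{ ⟨2 | 1 1 2⟩ ×3,  ⟨3 | 1⟩ ×3,  ⟨3 | 1 2⟩,  ⟨4 | 0⟩,  ⟨5 | 1⟩ }


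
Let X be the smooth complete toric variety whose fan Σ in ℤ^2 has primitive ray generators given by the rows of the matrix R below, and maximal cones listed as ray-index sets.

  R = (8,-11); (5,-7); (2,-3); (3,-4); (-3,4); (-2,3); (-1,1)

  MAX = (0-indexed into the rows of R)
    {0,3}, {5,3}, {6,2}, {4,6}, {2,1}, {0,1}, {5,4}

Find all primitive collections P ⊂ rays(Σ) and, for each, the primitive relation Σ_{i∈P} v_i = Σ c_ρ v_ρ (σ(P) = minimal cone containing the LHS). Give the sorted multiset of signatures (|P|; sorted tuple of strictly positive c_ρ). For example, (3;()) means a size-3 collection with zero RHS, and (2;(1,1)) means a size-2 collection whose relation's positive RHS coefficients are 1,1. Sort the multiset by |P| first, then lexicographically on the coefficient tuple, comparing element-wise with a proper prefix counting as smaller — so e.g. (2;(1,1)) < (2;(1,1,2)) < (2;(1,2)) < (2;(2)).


Primitive collections (14):

  {2,5}:  v_{2} + v_{5} = 0  →  sig = (2;())
  {3,4}:  v_{3} + v_{4} = 0  →  sig = (2;())
  {0,4}:  v_{0} + v_{4} = v_{1}  →  sig = (2;(1))
  {1,3}:  v_{1} + v_{3} = v_{0}  →  sig = (2;(1))
  {1,4}:  v_{1} + v_{4} = v_{2}  →  sig = (2;(1))
  {1,5}:  v_{1} + v_{5} = v_{3}  →  sig = (2;(1))
  {2,3}:  v_{2} + v_{3} = v_{1}  →  sig = (2;(1))
  {2,4}:  v_{2} + v_{4} = v_{6}  →  sig = (2;(1))
  {3,6}:  v_{3} + v_{6} = v_{2}  →  sig = (2;(1))
  {5,6}:  v_{5} + v_{6} = v_{4}  →  sig = (2;(1))
  {0,6}:  v_{0} + v_{6} = v_{1} + v_{2}  →  sig = (2;(1,1))
  {0,2}:  v_{0} + v_{2} = 2·v_{1}  →  sig = (2;(2))
  {0,5}:  v_{0} + v_{5} = 2·v_{3}  →  sig = (2;(2))
  {1,6}:  v_{1} + v_{6} = 2·v_{2}  →  sig = (2;(2))

Signatures (|P|; sorted positive RHS coefficients), sorted:
    (2;())
    (2;())
    (2;(1))
    (2;(1))
    (2;(1))
    (2;(1))
    (2;(1))
    (2;(1))
    (2;(1))
    (2;(1))
    (2;(1,1))
    (2;(2))
    (2;(2))
    (2;(2))


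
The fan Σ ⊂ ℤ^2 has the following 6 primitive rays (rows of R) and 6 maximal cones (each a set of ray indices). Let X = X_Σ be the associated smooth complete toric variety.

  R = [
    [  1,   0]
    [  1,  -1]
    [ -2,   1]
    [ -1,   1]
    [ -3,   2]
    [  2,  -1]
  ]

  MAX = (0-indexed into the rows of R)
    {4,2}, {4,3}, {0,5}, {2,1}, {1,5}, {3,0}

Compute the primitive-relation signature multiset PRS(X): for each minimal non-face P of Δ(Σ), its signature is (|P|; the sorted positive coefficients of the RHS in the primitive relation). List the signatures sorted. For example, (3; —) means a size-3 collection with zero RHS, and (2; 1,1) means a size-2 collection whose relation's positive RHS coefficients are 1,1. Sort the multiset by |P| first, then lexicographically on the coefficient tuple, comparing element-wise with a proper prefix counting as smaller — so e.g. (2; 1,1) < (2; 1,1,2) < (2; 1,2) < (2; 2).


Minimal non-faces — 9 found among 6 rays, 6 max cones:

  P = {1,3}:  v_{1} + v_{3} = 0  ⟹  sig = (2; —)
  P = {2,5}:  v_{2} + v_{5} = 0  ⟹  sig = (2; —)
  P = {0,1}:  v_{0} + v_{1} = v_{5}  ⟹  sig = (2; 1)
  P = {0,2}:  v_{0} + v_{2} = v_{3}  ⟹  sig = (2; 1)
  P = {1,4}:  v_{1} + v_{4} = v_{2}  ⟹  sig = (2; 1)
  P = {2,3}:  v_{2} + v_{3} = v_{4}  ⟹  sig = (2; 1)
  P = {3,5}:  v_{3} + v_{5} = v_{0}  ⟹  sig = (2; 1)
  P = {4,5}:  v_{4} + v_{5} = v_{3}  ⟹  sig = (2; 1)
  P = {0,4}:  v_{0} + v_{4} = 2·v_{3}  ⟹  sig = (2; 2)

Signatures (|P|; sorted positive RHS coefficients), sorted:
{ (2; —) ×2,  (2; 1) ×6,  (2; 2) }


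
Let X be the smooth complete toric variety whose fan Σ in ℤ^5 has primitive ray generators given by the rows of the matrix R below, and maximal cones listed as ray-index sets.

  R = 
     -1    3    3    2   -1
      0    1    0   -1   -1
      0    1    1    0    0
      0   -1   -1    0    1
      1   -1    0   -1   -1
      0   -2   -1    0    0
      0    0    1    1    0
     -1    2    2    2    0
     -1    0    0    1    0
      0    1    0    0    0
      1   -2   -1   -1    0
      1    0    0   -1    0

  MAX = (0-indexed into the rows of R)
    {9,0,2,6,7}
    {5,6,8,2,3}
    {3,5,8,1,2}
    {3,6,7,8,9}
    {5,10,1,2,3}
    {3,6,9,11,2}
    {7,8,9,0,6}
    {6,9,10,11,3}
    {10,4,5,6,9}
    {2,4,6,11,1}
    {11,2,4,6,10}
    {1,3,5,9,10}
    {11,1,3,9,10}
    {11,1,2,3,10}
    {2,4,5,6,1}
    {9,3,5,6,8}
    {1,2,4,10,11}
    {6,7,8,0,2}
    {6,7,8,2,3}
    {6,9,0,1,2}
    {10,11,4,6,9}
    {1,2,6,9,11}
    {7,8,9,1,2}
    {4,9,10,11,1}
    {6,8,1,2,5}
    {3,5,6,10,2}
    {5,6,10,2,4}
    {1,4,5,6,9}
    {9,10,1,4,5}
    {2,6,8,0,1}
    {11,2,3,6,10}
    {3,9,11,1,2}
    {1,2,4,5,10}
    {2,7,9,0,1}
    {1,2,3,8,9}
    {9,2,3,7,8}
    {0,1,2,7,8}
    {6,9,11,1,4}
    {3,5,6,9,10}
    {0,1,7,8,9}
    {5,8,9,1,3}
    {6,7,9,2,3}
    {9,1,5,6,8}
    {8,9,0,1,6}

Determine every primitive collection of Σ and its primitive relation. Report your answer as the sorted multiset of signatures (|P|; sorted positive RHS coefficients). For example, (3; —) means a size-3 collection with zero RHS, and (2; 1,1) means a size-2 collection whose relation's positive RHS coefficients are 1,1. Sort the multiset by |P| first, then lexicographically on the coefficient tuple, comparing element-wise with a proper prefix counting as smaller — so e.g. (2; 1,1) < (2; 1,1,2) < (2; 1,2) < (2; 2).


Δ(Σ) — 12 vertices, 23 min non-faces:

  P = {8,11}:  v_{8} + v_{11} = 0  so sig = (2; —)
  P = {0,3}:  v_{0} + v_{3} = v_{7}  so sig = (2; 1)
  P = {3,4}:  v_{3} + v_{4} = v_{10}  so sig = (2; 1)
  P = {5,11}:  v_{5} + v_{11} = v_{10}  so sig = (2; 1)
  P = {7,10}:  v_{7} + v_{10} = v_{6}  so sig = (2; 1)
  P = {8,10}:  v_{8} + v_{10} = v_{5}  so sig = (2; 1)
  P = {5,7}:  v_{5} + v_{7} = v_{6} + v_{8}  so sig = (2; 1,1)
  P = {4,8}:  v_{4} + v_{8} = v_{1} + v_{5} + v_{6}  so sig = (2; 1,1,1)
  P = {7,11}:  v_{7} + v_{11} = v_{2} + v_{6} + v_{9}  so sig = (2; 1,1,1)
  P = {0,11}:  v_{0} + v_{11} = v_{1} + v_{2} + 2·v_{6} + v_{9}  so sig = (2; 1,1,1,2)
  P = {0,5}:  v_{0} + v_{5} = v_{1} + 2·v_{6} + v_{8}  so sig = (2; 1,1,2)
  P = {0,10}:  v_{0} + v_{10} = v_{1} + 2·v_{6}  so sig = (2; 1,2)
  P = {4,7}:  v_{4} + v_{7} = v_{1} + 2·v_{6}  so sig = (2; 1,2)
  P = {0,4}:  v_{0} + v_{4} = 2·v_{1} + 3·v_{6}  so sig = (2; 2,3)
  P = {1,3,6}:  v_{1} + v_{3} + v_{6} = 0  so sig = (3; —)
  P = {2,5,9}:  v_{2} + v_{5} + v_{9} = 0  so sig = (3; —)
  P = {1,6,7}:  v_{1} + v_{6} + v_{7} = v_{0}  so sig = (3; 1)
  P = {1,6,10}:  v_{1} + v_{6} + v_{10} = v_{4}  so sig = (3; 1)
  P = {2,9,10}:  v_{2} + v_{9} + v_{10} = v_{11}  so sig = (3; 1)
  P = {1,3,7}:  v_{1} + v_{3} + v_{7} = v_{2} + v_{8} + v_{9}  so sig = (3; 1,1,1)
  P = {2,4,9}:  v_{2} + v_{4} + v_{9} = v_{1} + v_{6} + v_{11}  so sig = (3; 1,1,1)
  P = {2,6,8,9}:  v_{2} + v_{6} + v_{8} + v_{9} = v_{7}  so sig = (4; 1)
  P = {0,2,8,9}:  v_{0} + v_{2} + v_{8} + v_{9} = v_{1} + 2·v_{7}  so sig = (4; 1,2)

Signatures (|P|; sorted positive RHS coefficients), sorted:
[(2; —), (2; 1), (2; 1), (2; 1), (2; 1), (2; 1), (2; 1,1), (2; 1,1,1), (2; 1,1,1), (2; 1,1,1,2), (2; 1,1,2), (2; 1,2), (2; 1,2), (2; 2,3), (3; —), (3; —), (3; 1), (3; 1), (3; 1), (3; 1,1,1), (3; 1,1,1), (4; 1), (4; 1,2)]


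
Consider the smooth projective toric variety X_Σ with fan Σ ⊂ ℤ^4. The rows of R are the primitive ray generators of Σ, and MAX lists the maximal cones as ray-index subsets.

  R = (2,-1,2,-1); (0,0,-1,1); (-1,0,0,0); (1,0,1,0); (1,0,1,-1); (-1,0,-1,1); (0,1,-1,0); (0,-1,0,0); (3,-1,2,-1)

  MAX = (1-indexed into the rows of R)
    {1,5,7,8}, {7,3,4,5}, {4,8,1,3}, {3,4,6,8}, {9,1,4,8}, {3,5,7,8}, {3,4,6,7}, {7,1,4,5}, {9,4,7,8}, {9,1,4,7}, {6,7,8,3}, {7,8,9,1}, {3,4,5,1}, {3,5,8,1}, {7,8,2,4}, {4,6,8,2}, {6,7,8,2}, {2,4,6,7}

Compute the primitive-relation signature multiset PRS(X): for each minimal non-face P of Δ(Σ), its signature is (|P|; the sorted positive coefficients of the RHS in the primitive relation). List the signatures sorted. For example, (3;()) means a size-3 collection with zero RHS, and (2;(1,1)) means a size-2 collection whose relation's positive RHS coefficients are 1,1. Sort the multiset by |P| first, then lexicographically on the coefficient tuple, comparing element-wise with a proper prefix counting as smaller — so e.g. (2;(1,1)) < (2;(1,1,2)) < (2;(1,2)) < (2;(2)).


|primitive collections| = 14. Relations:

  • {5,6}:  v_{5} + v_{6} = 0  so sig = (2;())
  • {2,3}:  v_{2} + v_{3} = v_{6}  so sig = (2;(1))
  • {3,9}:  v_{3} + v_{9} = v_{1}  so sig = (2;(1))
  • {1,6}:  v_{1} + v_{6} = v_{4} + v_{8}  so sig = (2;(1,1))
  • {2,5}:  v_{2} + v_{5} = v_{4} + v_{7} + v_{8}  so sig = (2;(1,1,1))
  • {5,9}:  v_{5} + v_{9} = 2·v_{1} + v_{7}  so sig = (2;(1,2))
  • {1,2}:  v_{1} + v_{2} = 2·v_{4} + v_{7} + 2·v_{8}  so sig = (2;(1,2,2))
  • {6,9}:  v_{6} + v_{9} = 2·v_{4} + v_{7} + 2·v_{8}  so sig = (2;(1,2,2))
  • {2,9}:  v_{2} + v_{9} = 3·v_{4} + 2·v_{7} + 3·v_{8}  so sig = (2;(2,3,3))
  • {1,3,7}:  v_{1} + v_{3} + v_{7} = v_{5}  so sig = (3;(1))
  • {4,5,8}:  v_{4} + v_{5} + v_{8} = v_{1}  so sig = (3;(1))
  • {3,4,7,8}:  v_{3} + v_{4} + v_{7} + v_{8} = 0  so sig = (4;())
  • {1,4,7,8}:  v_{1} + v_{4} + v_{7} + v_{8} = v_{9}  so sig = (4;(1))
  • {4,6,7,8}:  v_{4} + v_{6} + v_{7} + v_{8} = v_{2}  so sig = (4;(1))

so the primitive-relation signature multiset is
{ (2;()),  (2;(1)) ×2,  (2;(1,1)),  (2;(1,1,1)),  (2;(1,2)),  (2;(1,2,2)) ×2,  (2;(2,3,3)),  (3;(1)) ×2,  (4;()),  (4;(1)) ×2 }


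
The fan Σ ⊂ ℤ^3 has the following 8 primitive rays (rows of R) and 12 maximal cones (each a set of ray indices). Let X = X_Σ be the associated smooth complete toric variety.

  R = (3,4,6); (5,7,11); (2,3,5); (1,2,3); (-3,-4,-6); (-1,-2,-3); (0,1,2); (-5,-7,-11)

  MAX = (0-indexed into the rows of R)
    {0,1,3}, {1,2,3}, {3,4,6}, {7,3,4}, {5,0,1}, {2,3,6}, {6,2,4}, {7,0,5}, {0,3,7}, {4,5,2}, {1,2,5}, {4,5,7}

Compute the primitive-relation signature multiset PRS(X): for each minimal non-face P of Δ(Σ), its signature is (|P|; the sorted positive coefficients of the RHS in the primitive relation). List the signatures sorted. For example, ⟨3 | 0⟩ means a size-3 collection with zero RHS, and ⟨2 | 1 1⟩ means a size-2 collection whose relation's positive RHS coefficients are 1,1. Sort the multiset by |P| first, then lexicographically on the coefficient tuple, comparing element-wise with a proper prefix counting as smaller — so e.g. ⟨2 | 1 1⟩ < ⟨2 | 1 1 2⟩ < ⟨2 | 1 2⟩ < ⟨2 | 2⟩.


The 11 primitive collections of Σ (r=8, n=3):

  {0,4}:  v_{0} + v_{4} = 0  ⟹  sig = ⟨2 | 0⟩
  {1,7}:  v_{1} + v_{7} = 0  ⟹  sig = ⟨2 | 0⟩
  {3,5}:  v_{3} + v_{5} = 0  ⟹  sig = ⟨2 | 0⟩
  {0,2}:  v_{0} + v_{2} = v_{1}  ⟹  sig = ⟨2 | 1⟩
  {1,4}:  v_{1} + v_{4} = v_{2}  ⟹  sig = ⟨2 | 1⟩
  {2,7}:  v_{2} + v_{7} = v_{4}  ⟹  sig = ⟨2 | 1⟩
  {0,6}:  v_{0} + v_{6} = v_{2} + v_{3}  ⟹  sig = ⟨2 | 1 1⟩
  {5,6}:  v_{5} + v_{6} = v_{2} + v_{4}  ⟹  sig = ⟨2 | 1 1⟩
  {1,6}:  v_{1} + v_{6} = 2·v_{2} + v_{3}  ⟹  sig = ⟨2 | 1 2⟩
  {6,7}:  v_{6} + v_{7} = v_{3} + 2·v_{4}  ⟹  sig = ⟨2 | 1 2⟩
  {2,3,4}:  v_{2} + v_{3} + v_{4} = v_{6}  ⟹  sig = ⟨3 | 1⟩

Sorted signature multiset PRS(X):
    |P|=2: 10 collections, coeffs (), (), (), (1), (1), (1), (1,1), (1,1), (1,2), (1,2)
    |P|=3: 1 collection, coeffs (1)


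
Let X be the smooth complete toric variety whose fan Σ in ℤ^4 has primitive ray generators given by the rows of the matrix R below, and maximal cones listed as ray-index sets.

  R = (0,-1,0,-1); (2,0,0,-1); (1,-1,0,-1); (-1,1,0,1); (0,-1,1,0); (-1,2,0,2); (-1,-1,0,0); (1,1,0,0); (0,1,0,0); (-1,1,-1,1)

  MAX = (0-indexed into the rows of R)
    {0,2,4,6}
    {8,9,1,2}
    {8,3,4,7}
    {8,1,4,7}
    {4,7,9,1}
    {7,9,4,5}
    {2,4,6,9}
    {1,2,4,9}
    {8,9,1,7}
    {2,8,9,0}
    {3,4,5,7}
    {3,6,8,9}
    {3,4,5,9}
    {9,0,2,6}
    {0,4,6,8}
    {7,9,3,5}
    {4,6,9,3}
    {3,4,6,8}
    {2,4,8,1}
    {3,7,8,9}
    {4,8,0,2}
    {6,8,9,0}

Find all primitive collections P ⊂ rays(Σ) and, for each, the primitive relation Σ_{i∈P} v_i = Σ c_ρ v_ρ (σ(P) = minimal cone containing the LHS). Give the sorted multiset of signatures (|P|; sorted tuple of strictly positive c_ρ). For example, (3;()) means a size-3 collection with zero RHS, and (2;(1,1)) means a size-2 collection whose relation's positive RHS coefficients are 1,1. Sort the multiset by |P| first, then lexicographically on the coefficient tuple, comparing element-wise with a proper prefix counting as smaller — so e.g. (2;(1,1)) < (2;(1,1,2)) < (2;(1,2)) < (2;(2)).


The 17 primitive collections of Σ (r=10, n=4):

  P = {2,3}:  v_{2} + v_{3} = 0  ⇒ sig = (2;())
  P = {6,7}:  v_{6} + v_{7} = 0  ⇒ sig = (2;())
  P = {0,5}:  v_{0} + v_{5} = v_{3}  ⇒ sig = (2;(1))
  P = {1,3}:  v_{1} + v_{3} = v_{7}  ⇒ sig = (2;(1))
  P = {1,6}:  v_{1} + v_{6} = v_{2}  ⇒ sig = (2;(1))
  P = {2,7}:  v_{2} + v_{7} = v_{1}  ⇒ sig = (2;(1))
  P = {0,3}:  v_{0} + v_{3} = v_{6} + v_{8}  ⇒ sig = (2;(1,1))
  P = {0,7}:  v_{0} + v_{7} = v_{2} + v_{8}  ⇒ sig = (2;(1,1))
  P = {2,5}:  v_{2} + v_{5} = v_{4} + v_{7} + v_{9}  ⇒ sig = (2;(1,1,1))
  P = {5,6}:  v_{5} + v_{6} = v_{3} + v_{4} + v_{9}  ⇒ sig = (2;(1,1,1))
  P = {1,5}:  v_{1} + v_{5} = v_{4} + 2·v_{7} + v_{9}  ⇒ sig = (2;(1,1,2))
  P = {0,1}:  v_{0} + v_{1} = 2·v_{2} + v_{8}  ⇒ sig = (2;(1,2))
  P = {5,8}:  v_{5} + v_{8} = 2·v_{3} + v_{7}  ⇒ sig = (2;(1,2))
  P = {0,4,9}:  v_{0} + v_{4} + v_{9} = v_{6}  ⇒ sig = (3;(1))
  P = {2,6,8}:  v_{2} + v_{6} + v_{8} = v_{0}  ⇒ sig = (3;(1))
  P = {4,8,9}:  v_{4} + v_{8} + v_{9} = v_{3}  ⇒ sig = (3;(1))
  P = {3,4,7,9}:  v_{3} + v_{4} + v_{7} + v_{9} = v_{5}  ⇒ sig = (4;(1))

Hence PRS(X_Σ) =
    (2;())
    (2;())
    (2;(1))
    (2;(1))
    (2;(1))
    (2;(1))
    (2;(1,1))
    (2;(1,1))
    (2;(1,1,1))
    (2;(1,1,1))
    (2;(1,1,2))
    (2;(1,2))
    (2;(1,2))
    (3;(1))
    (3;(1))
    (3;(1))
    (4;(1))


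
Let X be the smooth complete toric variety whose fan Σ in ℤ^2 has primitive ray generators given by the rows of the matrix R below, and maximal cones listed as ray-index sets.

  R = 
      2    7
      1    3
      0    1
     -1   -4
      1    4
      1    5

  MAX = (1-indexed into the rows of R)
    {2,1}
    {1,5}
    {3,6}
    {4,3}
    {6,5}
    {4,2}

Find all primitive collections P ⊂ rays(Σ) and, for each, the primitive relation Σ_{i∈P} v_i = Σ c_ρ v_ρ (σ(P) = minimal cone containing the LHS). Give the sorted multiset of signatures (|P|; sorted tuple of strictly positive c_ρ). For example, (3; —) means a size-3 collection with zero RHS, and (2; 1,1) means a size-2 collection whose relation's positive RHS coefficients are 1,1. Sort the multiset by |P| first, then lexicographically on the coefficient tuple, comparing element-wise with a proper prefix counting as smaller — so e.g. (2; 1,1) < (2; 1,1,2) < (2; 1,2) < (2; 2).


Δ(Σ) — 6 vertices, 9 min non-faces:

  {4,5}:  v_{4} + v_{5} = 0  →  sig = (2; —)
  {1,4}:  v_{1} + v_{4} = v_{2}  →  sig = (2; 1)
  {2,3}:  v_{2} + v_{3} = v_{5}  →  sig = (2; 1)
  {2,5}:  v_{2} + v_{5} = v_{1}  →  sig = (2; 1)
  {3,5}:  v_{3} + v_{5} = v_{6}  →  sig = (2; 1)
  {4,6}:  v_{4} + v_{6} = v_{3}  →  sig = (2; 1)
  {1,3}:  v_{1} + v_{3} = 2·v_{5}  →  sig = (2; 2)
  {2,6}:  v_{2} + v_{6} = 2·v_{5}  →  sig = (2; 2)
  {1,6}:  v_{1} + v_{6} = 3·v_{5}  →  sig = (2; 3)

so the primitive-relation signature multiset is
    |P|=2: 9 collections, coeffs (), (1), (1), (1), (1), (1), (2), (2), (3)


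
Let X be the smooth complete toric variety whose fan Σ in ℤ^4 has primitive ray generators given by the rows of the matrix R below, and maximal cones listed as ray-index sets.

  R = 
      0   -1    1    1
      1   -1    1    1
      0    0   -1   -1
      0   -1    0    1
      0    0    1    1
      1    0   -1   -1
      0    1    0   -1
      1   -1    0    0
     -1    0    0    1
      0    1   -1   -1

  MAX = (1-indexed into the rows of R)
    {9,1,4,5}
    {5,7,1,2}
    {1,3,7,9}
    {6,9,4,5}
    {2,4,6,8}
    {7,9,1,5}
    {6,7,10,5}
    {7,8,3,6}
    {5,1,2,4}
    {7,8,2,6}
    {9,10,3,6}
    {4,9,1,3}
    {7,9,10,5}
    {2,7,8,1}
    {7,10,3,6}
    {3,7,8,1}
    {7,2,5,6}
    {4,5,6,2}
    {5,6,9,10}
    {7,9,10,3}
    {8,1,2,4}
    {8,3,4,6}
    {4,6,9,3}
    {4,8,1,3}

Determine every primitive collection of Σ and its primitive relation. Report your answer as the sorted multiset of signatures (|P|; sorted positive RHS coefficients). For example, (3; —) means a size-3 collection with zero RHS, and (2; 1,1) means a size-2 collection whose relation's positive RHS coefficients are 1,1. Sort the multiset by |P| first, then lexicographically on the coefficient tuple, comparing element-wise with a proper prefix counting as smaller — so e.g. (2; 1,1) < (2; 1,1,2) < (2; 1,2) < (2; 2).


The 12 primitive collections of Σ (r=10, n=4):

  {1,10}:  v_{1} + v_{10} = 0 ; sig = (2; —)
  {3,5}:  v_{3} + v_{5} = 0 ; sig = (2; —)
  {4,7}:  v_{4} + v_{7} = 0 ; sig = (2; —)
  {1,6}:  v_{1} + v_{6} = v_{8} ; sig = (2; 1)
  {2,3}:  v_{2} + v_{3} = v_{8} ; sig = (2; 1)
  {5,8}:  v_{5} + v_{8} = v_{2} ; sig = (2; 1)
  {8,9}:  v_{8} + v_{9} = v_{4} ; sig = (2; 1)
  {8,10}:  v_{8} + v_{10} = v_{6} ; sig = (2; 1)
  {2,9}:  v_{2} + v_{9} = v_{4} + v_{5} ; sig = (2; 1,1)
  {2,10}:  v_{2} + v_{10} = v_{5} + v_{6} ; sig = (2; 1,1)
  {4,10}:  v_{4} + v_{10} = v_{6} + v_{9} ; sig = (2; 1,1)
  {6,7,9}:  v_{6} + v_{7} + v_{9} = v_{10} ; sig = (3; 1)

Hence PRS(X_Σ) =
[(2; —), (2; —), (2; —), (2; 1), (2; 1), (2; 1), (2; 1), (2; 1), (2; 1,1), (2; 1,1), (2; 1,1), (3; 1)]


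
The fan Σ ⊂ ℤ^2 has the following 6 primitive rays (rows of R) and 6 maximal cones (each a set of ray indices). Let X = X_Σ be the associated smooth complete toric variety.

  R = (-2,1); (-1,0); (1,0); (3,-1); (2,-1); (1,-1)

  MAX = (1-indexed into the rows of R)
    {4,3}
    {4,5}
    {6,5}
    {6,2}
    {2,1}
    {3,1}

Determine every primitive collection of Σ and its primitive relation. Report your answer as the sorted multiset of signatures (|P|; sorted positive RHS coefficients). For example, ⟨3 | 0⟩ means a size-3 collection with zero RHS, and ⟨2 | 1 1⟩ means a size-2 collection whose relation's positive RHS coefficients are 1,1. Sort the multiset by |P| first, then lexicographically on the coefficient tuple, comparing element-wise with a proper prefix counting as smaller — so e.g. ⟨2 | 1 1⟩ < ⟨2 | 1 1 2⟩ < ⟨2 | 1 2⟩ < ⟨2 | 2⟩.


Minimal non-faces — 9 found among 6 rays, 6 max cones:

  P={1,5}:  v_{1} + v_{5} = 0  ⟹  sig = ⟨2 | 0⟩
  P={2,3}:  v_{2} + v_{3} = 0  ⟹  sig = ⟨2 | 0⟩
  P={1,4}:  v_{1} + v_{4} = v_{3}  ⟹  sig = ⟨2 | 1⟩
  P={1,6}:  v_{1} + v_{6} = v_{2}  ⟹  sig = ⟨2 | 1⟩
  P={2,4}:  v_{2} + v_{4} = v_{5}  ⟹  sig = ⟨2 | 1⟩
  P={2,5}:  v_{2} + v_{5} = v_{6}  ⟹  sig = ⟨2 | 1⟩
  P={3,5}:  v_{3} + v_{5} = v_{4}  ⟹  sig = ⟨2 | 1⟩
  P={3,6}:  v_{3} + v_{6} = v_{5}  ⟹  sig = ⟨2 | 1⟩
  P={4,6}:  v_{4} + v_{6} = 2·v_{5}  ⟹  sig = ⟨2 | 2⟩

Signatures (|P|; sorted positive RHS coefficients), sorted:
[⟨2 | 0⟩, ⟨2 | 0⟩, ⟨2 | 1⟩, ⟨2 | 1⟩, ⟨2 | 1⟩, ⟨2 | 1⟩, ⟨2 | 1⟩, ⟨2 | 1⟩, ⟨2 | 2⟩]


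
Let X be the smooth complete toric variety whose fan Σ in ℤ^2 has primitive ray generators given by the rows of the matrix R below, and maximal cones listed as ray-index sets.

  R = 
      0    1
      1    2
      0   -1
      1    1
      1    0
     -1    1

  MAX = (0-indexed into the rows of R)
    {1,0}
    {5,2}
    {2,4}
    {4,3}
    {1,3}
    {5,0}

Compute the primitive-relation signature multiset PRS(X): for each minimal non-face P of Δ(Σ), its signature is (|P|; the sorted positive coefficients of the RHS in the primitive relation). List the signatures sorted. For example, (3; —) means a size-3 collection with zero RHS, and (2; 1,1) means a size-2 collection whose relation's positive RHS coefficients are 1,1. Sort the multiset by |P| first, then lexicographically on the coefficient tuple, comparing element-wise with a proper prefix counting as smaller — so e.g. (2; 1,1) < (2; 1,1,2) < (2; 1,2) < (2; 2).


Σ has 9 primitive collections:

  {0,2}:  v_{0} + v_{2} = 0  ⇒ sig = (2; —)
  {0,3}:  v_{0} + v_{3} = v_{1}  ⇒ sig = (2; 1)
  {0,4}:  v_{0} + v_{4} = v_{3}  ⇒ sig = (2; 1)
  {1,2}:  v_{1} + v_{2} = v_{3}  ⇒ sig = (2; 1)
  {2,3}:  v_{2} + v_{3} = v_{4}  ⇒ sig = (2; 1)
  {4,5}:  v_{4} + v_{5} = v_{0}  ⇒ sig = (2; 1)
  {1,4}:  v_{1} + v_{4} = 2·v_{3}  ⇒ sig = (2; 2)
  {3,5}:  v_{3} + v_{5} = 2·v_{0}  ⇒ sig = (2; 2)
  {1,5}:  v_{1} + v_{5} = 3·v_{0}  ⇒ sig = (2; 3)

Hence PRS(X_Σ) =
    (2; —)
    (2; 1)
    (2; 1)
    (2; 1)
    (2; 1)
    (2; 1)
    (2; 2)
    (2; 2)
    (2; 3)


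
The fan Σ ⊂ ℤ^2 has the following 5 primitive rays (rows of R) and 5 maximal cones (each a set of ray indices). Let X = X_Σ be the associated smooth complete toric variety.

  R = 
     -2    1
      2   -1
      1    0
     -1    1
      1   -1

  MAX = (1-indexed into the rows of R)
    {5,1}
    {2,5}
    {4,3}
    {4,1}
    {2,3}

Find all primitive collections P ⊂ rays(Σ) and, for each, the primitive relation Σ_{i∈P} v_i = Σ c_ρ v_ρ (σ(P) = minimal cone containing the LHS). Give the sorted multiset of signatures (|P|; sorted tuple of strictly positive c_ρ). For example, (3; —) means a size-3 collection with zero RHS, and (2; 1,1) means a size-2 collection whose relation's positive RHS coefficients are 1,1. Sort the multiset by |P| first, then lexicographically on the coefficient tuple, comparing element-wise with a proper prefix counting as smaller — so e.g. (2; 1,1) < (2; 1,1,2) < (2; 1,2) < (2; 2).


5 minimal non-faces of Δ(Σ) (on 5 rays):

  • {1,2}:  v_{1} + v_{2} = 0  ⟹  sig = (2; —)
  • {4,5}:  v_{4} + v_{5} = 0  ⟹  sig = (2; —)
  • {1,3}:  v_{1} + v_{3} = v_{4}  ⟹  sig = (2; 1)
  • {2,4}:  v_{2} + v_{4} = v_{3}  ⟹  sig = (2; 1)
  • {3,5}:  v_{3} + v_{5} = v_{2}  ⟹  sig = (2; 1)

Signatures (|P|; sorted positive RHS coefficients), sorted:
    (2; —)
    (2; —)
    (2; 1)
    (2; 1)
    (2; 1)
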